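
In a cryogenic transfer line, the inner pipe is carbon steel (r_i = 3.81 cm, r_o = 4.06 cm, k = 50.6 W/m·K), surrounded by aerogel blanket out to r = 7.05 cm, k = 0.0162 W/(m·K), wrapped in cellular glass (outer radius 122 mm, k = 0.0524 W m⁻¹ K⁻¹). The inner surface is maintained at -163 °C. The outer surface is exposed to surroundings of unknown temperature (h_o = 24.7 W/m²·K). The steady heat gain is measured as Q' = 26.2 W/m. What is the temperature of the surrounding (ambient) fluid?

T_out = 24.1 °C

Sum the resistances:
  R'_carbon steel = ln(0.0406/0.0381)/(2πk) = 0.06355/(2π·50.6) = 1.999×10^-4 m·K/W
  R'_aerogel blanket = ln(0.0705/0.0406)/(2πk) = 0.5518/(2π·0.0162) = 5.422 m·K/W
  R'_cellular glass = ln(0.122/0.0705)/(2πk) = 0.5484/(2π·0.0524) = 1.666 m·K/W
  R'_conv,out = 1/(2πr h) = 1/(2π·0.122·24.7) = 0.05282 m·K/W
ΣR = 7.140 m·K/W
ΔT = Q'·ΣR = 26.2 × 7.140 = 187.1 K
Heat flows inward, so T_out = T_in + ΔT = -163 + 187.1 = 24.1 °C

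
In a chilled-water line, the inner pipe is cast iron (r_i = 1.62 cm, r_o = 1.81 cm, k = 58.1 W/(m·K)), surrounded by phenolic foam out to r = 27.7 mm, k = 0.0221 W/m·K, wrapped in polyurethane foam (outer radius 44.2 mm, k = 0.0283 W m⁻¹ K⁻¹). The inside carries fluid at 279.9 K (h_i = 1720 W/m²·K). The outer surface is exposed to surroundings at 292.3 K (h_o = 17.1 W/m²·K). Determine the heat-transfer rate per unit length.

Resistance network (inner→outer):
  R'_conv,in = 1/(2πr h) = 1/(2π·0.0162·1720) = 0.005712 m·K/W
  R'_cast iron = ln(0.0181/0.0162)/(2πk) = 0.1109/(2π·58.1) = 3.038×10^-4 m·K/W
  R'_phenolic foam = ln(0.0277/0.0181)/(2πk) = 0.4255/(2π·0.0221) = 3.064 m·K/W
  R'_polyurethane foam = ln(0.0442/0.0277)/(2πk) = 0.4673/(2π·0.0283) = 2.628 m·K/W
  R'_conv,out = 1/(2πr h) = 1/(2π·0.0442·17.1) = 0.2106 m·K/W
ΣR = 0.005712 + 3.038×10^-4 + 3.064 + 2.628 + 0.2106 = 5.909 m·K/W
Q' = ΔT/ΣR = (279.9 K − 292.3 K)/5.909 = -2.10 W/m
(Negative Q' ⇒ heat flows inward; heat gain = 2.10 W/m.)

Q' = 2.10 W/m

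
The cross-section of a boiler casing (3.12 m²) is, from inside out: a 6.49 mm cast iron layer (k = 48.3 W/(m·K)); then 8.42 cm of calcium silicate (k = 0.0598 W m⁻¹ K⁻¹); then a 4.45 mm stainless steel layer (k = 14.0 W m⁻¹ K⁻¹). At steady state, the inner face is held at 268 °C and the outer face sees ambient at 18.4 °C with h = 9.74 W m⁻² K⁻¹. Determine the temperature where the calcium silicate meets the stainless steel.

Series thermal resistances, inner to outer:
  R_cast iron = L/(kA) = 0.00649/(48.3·3.12) = 4.307×10^-5 K/W
  R_calcium silicate = L/(kA) = 0.0842/(0.0598·3.12) = 0.4513 K/W
  R_stainless steel = L/(kA) = 0.00445/(14.0·3.12) = 1.019×10^-4 K/W
  R_conv,out = 1/(hA) = 1/(9.74·3.12) = 0.03291 K/W
ΣR = 4.307×10^-5 + 0.4513 + 1.019×10^-4 + 0.03291 = 0.4844 K/W
Q = ΔT/ΣR = (268 °C − 18.4 °C)/0.4844 = 515.3 W
From the inner boundary to the calcium silicate/stainless steel interface, ΣR_partial = 0.4513 K/W.
T_interface = T_in − Q·ΣR_partial = 268 °C − (515.3)(0.4513) = 35.4 °C

T = 35.4 °C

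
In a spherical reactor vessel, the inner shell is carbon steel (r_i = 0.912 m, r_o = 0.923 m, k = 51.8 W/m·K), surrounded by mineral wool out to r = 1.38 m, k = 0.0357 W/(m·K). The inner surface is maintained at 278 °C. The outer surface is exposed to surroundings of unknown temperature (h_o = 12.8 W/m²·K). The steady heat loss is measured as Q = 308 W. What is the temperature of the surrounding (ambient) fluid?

T_out = 30.7 °C

Sum the resistances:
  R_carbon steel = (1/0.912 − 1/0.923)/(4πk) = 0.01307/(4π·51.8) = 2.008×10^-5 K/W
  R_mineral wool = (1/0.923 − 1/1.38)/(4πk) = 0.3588/(4π·0.0357) = 0.7998 K/W
  R_conv,out = 1/(4πr²h) = 1/(4π·1.38²·12.8) = 0.003265 K/W
ΣR = 0.8030 K/W
ΔT = Q·ΣR = 308 × 0.8030 = 247.3 K
Heat flows outward, so T_out = T_in − ΔT = 278 − 247.3 = 30.7 °C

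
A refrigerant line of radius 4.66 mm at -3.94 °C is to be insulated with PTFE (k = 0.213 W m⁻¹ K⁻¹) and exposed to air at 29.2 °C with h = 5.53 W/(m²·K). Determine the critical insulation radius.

r_cr = 3.85 cm

For a cylinder, r_cr = k_ins/h = 0.213/5.53 = 0.0385 m = 3.85 cm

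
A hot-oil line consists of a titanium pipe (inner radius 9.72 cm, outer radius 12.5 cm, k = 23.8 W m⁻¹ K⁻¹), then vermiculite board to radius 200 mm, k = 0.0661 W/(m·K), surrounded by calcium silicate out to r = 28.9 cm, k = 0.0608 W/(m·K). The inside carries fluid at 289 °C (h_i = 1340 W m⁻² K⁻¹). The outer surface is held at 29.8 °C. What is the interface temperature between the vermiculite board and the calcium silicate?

T = 149 °C

Resistance network (inner→outer):
  R'_conv,in = 1/(2πr h) = 1/(2π·0.0972·1340) = 0.001222 m·K/W
  R'_titanium = ln(0.125/0.0972)/(2πk) = 0.2515/(2π·23.8) = 0.001682 m·K/W
  R'_vermiculite board = ln(0.200/0.125)/(2πk) = 0.4700/(2π·0.0661) = 1.132 m·K/W
  R'_calcium silicate = ln(0.289/0.200)/(2πk) = 0.3681/(2π·0.0608) = 0.9636 m·K/W
ΣR = 0.001222 + 0.001682 + 1.132 + 0.9636 = 2.099 m·K/W
Q' = ΔT/ΣR = (289 °C − 29.8 °C)/2.099 = 123.5 W/m
From the inner boundary to the vermiculite board/calcium silicate interface, ΣR_partial = 1.135 m·K/W.
T_interface = T_in − Q'·ΣR_partial = 289 °C − (123.5)(1.135) = 149 °C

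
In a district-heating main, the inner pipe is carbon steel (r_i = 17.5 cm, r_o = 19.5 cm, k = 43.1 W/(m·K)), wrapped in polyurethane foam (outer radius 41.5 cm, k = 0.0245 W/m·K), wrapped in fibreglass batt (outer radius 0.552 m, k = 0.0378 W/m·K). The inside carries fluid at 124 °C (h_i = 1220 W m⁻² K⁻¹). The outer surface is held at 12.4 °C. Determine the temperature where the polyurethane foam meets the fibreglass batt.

Resistance network (inner→outer):
  R'_conv,in = 1/(2πr h) = 1/(2π·0.175·1220) = 7.455×10^-4 m·K/W
  R'_carbon steel = ln(0.195/0.175)/(2πk) = 0.1082/(2π·43.1) = 3.996×10^-4 m·K/W
  R'_polyurethane foam = ln(0.415/0.195)/(2πk) = 0.7553/(2π·0.0245) = 4.906 m·K/W
  R'_fibreglass batt = ln(0.552/0.415)/(2πk) = 0.2853/(2π·0.0378) = 1.201 m·K/W
ΣR = 7.455×10^-4 + 3.996×10^-4 + 4.906 + 1.201 = 6.108 m·K/W
Q' = ΔT/ΣR = (124 °C − 12.4 °C)/6.108 = 18.27 W/m
From the inner boundary to the polyurethane foam/fibreglass batt interface, ΣR_partial = 4.907 m·K/W.
T_interface = T_in − Q'·ΣR_partial = 124 °C − (18.27)(4.907) = 34.3 °C

T = 34.3 °C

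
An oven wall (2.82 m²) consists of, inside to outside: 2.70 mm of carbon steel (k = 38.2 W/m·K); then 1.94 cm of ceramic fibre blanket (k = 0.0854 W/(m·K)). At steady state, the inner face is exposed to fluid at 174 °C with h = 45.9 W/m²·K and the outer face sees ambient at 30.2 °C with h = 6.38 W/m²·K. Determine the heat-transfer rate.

Q = 999 W

Treat each layer as a resistance in series:
  R_conv,in = 1/(hA) = 1/(45.9·2.82) = 0.007726 K/W
  R_carbon steel = L/(kA) = 0.00270/(38.2·2.82) = 2.506×10^-5 K/W
  R_ceramic fibre blanket = L/(kA) = 0.0194/(0.0854·2.82) = 0.08056 K/W
  R_conv,out = 1/(hA) = 1/(6.38·2.82) = 0.05558 K/W
ΣR = 0.007726 + 2.506×10^-5 + 0.08056 + 0.05558 = 0.1439 K/W
Q = ΔT/ΣR = (174 °C − 30.2 °C)/0.1439 = 999 W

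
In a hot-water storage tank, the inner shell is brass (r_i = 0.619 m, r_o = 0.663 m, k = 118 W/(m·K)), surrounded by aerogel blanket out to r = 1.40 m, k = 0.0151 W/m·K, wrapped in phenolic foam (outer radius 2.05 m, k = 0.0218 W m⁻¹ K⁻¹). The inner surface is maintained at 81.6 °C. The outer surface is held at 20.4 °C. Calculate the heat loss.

Q = 12.2 W

Series thermal resistances, inner to outer:
  R_brass = (1/0.619 − 1/0.663)/(4πk) = 0.1072/(4π·118) = 7.230×10^-5 K/W
  R_aerogel blanket = (1/0.663 − 1/1.40)/(4πk) = 0.7940/(4π·0.0151) = 4.184 K/W
  R_phenolic foam = (1/1.40 − 1/2.05)/(4πk) = 0.2265/(4π·0.0218) = 0.8267 K/W
ΣR = 7.230×10^-5 + 4.184 + 0.8267 = 5.011 K/W
Q = ΔT/ΣR = (81.6 °C − 20.4 °C)/5.011 = 12.2 W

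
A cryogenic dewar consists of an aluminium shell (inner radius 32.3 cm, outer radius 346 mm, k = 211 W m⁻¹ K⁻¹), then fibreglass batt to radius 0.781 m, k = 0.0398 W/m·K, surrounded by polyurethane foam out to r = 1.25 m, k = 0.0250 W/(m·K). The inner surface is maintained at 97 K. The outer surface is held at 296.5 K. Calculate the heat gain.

Q = 42.0 W

Series thermal resistances, inner to outer:
  R_aluminium = (1/0.323 − 1/0.346)/(4πk) = 0.2058/(4π·211) = 7.762×10^-5 K/W
  R_fibreglass batt = (1/0.346 − 1/0.781)/(4πk) = 1.610/(4π·0.0398) = 3.219 K/W
  R_polyurethane foam = (1/0.781 − 1/1.25)/(4πk) = 0.4804/(4π·0.0250) = 1.529 K/W
ΣR = 7.762×10^-5 + 3.219 + 1.529 = 4.748 K/W
Q = ΔT/ΣR = (97 K − 296.5 K)/4.748 = -42.0 W
(Negative Q ⇒ heat flows inward; heat gain = 42.0 W.)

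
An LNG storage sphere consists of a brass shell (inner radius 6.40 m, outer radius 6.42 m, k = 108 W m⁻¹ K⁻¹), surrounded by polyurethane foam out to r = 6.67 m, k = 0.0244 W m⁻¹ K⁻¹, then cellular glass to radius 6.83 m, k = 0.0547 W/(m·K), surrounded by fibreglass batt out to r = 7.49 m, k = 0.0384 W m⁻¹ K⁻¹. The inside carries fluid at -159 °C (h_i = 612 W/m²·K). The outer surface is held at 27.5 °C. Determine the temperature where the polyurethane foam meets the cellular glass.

T = -89.2 °C

Treat each layer as a resistance in series:
  R_conv,in = 1/(4πr²h) = 1/(4π·6.40²·612) = 3.175×10^-6 K/W
  R_brass = (1/6.40 − 1/6.42)/(4πk) = 4.868×10^-4/(4π·108) = 3.587×10^-7 K/W
  R_polyurethane foam = (1/6.42 − 1/6.67)/(4πk) = 0.005838/(4π·0.0244) = 0.01904 K/W
  R_cellular glass = (1/6.67 − 1/6.83)/(4πk) = 0.003512/(4π·0.0547) = 0.005109 K/W
  R_fibreglass batt = (1/6.83 − 1/7.49)/(4πk) = 0.01290/(4π·0.0384) = 0.02674 K/W
ΣR = 3.175×10^-6 + 3.587×10^-7 + 0.01904 + 0.005109 + 0.02674 = 0.05089 K/W
Q = ΔT/ΣR = (-159 °C − 27.5 °C)/0.05089 = -3665 W
From the inner boundary to the polyurethane foam/cellular glass interface, ΣR_partial = 0.01904 K/W.
T_interface = T_in − Q·ΣR_partial = -159 °C − (-3665)(0.01904) = -89.2 °C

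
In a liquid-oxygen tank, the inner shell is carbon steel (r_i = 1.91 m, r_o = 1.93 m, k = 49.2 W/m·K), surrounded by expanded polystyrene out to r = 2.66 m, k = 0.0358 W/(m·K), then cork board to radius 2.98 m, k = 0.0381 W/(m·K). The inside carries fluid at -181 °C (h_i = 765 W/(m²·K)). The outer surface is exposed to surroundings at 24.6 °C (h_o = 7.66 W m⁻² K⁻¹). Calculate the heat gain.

Q = 512 W

Treat each layer as a resistance in series:
  R_conv,in = 1/(4πr²h) = 1/(4π·1.91²·765) = 2.851×10^-5 K/W
  R_carbon steel = (1/1.91 − 1/1.93)/(4πk) = 0.005425/(4π·49.2) = 8.775×10^-6 K/W
  R_expanded polystyrene = (1/1.93 − 1/2.66)/(4πk) = 0.1422/(4π·0.0358) = 0.3161 K/W
  R_cork board = (1/2.66 − 1/2.98)/(4πk) = 0.04037/(4π·0.0381) = 0.08432 K/W
  R_conv,out = 1/(4πr²h) = 1/(4π·2.98²·7.66) = 0.001170 K/W
ΣR = 2.851×10^-5 + 8.775×10^-6 + 0.3161 + 0.08432 + 0.001170 = 0.4016 K/W
Q = ΔT/ΣR = (-181 °C − 24.6 °C)/0.4016 = -512 W
(Negative Q ⇒ heat flows inward; heat gain = 512 W.)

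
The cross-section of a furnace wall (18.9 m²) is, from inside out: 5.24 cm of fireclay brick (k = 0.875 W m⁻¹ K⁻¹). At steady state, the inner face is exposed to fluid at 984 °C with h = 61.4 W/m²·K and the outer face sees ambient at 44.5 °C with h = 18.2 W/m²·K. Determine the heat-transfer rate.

Treat each layer as a resistance in series:
  R_conv,in = 1/(hA) = 1/(61.4·18.9) = 8.617×10^-4 K/W
  R_fireclay brick = L/(kA) = 0.0524/(0.875·18.9) = 0.003169 K/W
  R_conv,out = 1/(hA) = 1/(18.2·18.9) = 0.002907 K/W
ΣR = 8.617×10^-4 + 0.003169 + 0.002907 = 0.006938 K/W
Q = ΔT/ΣR = (984 °C − 44.5 °C)/0.006938 = 1.35×10^5 W

Q = 135 kW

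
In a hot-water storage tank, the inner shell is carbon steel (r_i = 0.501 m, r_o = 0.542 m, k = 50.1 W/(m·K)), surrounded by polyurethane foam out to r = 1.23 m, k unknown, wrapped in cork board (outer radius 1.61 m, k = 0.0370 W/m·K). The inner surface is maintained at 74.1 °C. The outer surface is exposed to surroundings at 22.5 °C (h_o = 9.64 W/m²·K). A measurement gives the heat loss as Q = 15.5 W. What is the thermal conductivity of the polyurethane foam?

k = 0.0282 W/m·K

ΣR = ΔT/Q = |74.1 − 22.5|/15.5 = 3.329 K/W
Known resistances:
  R_carbon steel = (1/0.501 − 1/0.542)/(4πk) = 0.1510/(4π·50.1) = 2.398×10^-4 K/W
  R_cork board = (1/1.23 − 1/1.61)/(4πk) = 0.1919/(4π·0.0370) = 0.4127 K/W
  R_conv,out = 1/(4πr²h) = 1/(4π·1.61²·9.64) = 0.003185 K/W
R_polyurethane foam = ΣR − ΣR_known = 3.329 − 0.4161 = 2.913 K/W
(1/r₁−1/r₂)/(4πk) = 2.913 ⇒ k = 1.032/(4π·2.913) = 0.0282 W/m·K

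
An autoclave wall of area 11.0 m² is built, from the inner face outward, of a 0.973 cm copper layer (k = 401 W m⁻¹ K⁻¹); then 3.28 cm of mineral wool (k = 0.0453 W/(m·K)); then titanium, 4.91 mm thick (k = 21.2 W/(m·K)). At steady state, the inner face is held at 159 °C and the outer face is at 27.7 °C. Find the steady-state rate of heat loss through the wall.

Q = 1990 W

Resistance network (inner→outer):
  R_copper = L/(kA) = 0.00973/(401·11.0) = 2.206×10^-6 K/W
  R_mineral wool = L/(kA) = 0.0328/(0.0453·11.0) = 0.06582 K/W
  R_titanium = L/(kA) = 0.00491/(21.2·11.0) = 2.105×10^-5 K/W
ΣR = 2.206×10^-6 + 0.06582 + 2.105×10^-5 = 0.06584 K/W
Q = ΔT/ΣR = (159 °C − 27.7 °C)/0.06584 = 1990 W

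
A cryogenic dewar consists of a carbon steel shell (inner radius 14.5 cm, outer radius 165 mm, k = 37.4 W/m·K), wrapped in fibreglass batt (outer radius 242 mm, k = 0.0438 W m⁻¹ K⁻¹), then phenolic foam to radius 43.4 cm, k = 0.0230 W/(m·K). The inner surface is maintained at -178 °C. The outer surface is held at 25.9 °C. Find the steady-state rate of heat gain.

Q = 20.7 W

Series thermal resistances, inner to outer:
  R_carbon steel = (1/0.145 − 1/0.165)/(4πk) = 0.8359/(4π·37.4) = 0.001779 K/W
  R_fibreglass batt = (1/0.165 − 1/0.242)/(4πk) = 1.928/(4π·0.0438) = 3.504 K/W
  R_phenolic foam = (1/0.242 − 1/0.434)/(4πk) = 1.828/(4π·0.0230) = 6.325 K/W
ΣR = 0.001779 + 3.504 + 6.325 = 9.831 K/W
Q = ΔT/ΣR = (-178 °C − 25.9 °C)/9.831 = -20.7 W
(Negative Q ⇒ heat flows inward; heat gain = 20.7 W.)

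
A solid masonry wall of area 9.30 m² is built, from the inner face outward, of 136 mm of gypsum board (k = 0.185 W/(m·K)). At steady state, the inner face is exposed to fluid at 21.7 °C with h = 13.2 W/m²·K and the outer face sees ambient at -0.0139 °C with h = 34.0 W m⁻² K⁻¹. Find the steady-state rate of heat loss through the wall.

Series thermal resistances, inner to outer:
  R_conv,in = 1/(hA) = 1/(13.2·9.30) = 0.008146 K/W
  R_gypsum board = L/(kA) = 0.136/(0.185·9.30) = 0.07905 K/W
  R_conv,out = 1/(hA) = 1/(34.0·9.30) = 0.003163 K/W
ΣR = 0.008146 + 0.07905 + 0.003163 = 0.09036 K/W
Q = ΔT/ΣR = (21.7 °C − -0.0139 °C)/0.09036 = 240 W

Q = 240 W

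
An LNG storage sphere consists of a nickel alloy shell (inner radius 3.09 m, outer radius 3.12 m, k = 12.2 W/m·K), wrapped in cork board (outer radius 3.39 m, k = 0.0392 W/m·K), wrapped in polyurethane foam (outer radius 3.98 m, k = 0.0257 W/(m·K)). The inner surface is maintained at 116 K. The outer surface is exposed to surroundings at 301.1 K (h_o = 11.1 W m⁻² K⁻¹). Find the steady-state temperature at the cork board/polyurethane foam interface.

T = 167 K

Treat each layer as a resistance in series:
  R_nickel alloy = (1/3.09 − 1/3.12)/(4πk) = 0.003112/(4π·12.2) = 2.030×10^-5 K/W
  R_cork board = (1/3.12 − 1/3.39)/(4πk) = 0.02553/(4π·0.0392) = 0.05182 K/W
  R_polyurethane foam = (1/3.39 − 1/3.98)/(4πk) = 0.04373/(4π·0.0257) = 0.1354 K/W
  R_conv,out = 1/(4πr²h) = 1/(4π·3.98²·11.1) = 4.526×10^-4 K/W
ΣR = 2.030×10^-5 + 0.05182 + 0.1354 + 4.526×10^-4 = 0.1877 K/W
Q = ΔT/ΣR = (116 K − 301.1 K)/0.1877 = -986.1 W
From the inner boundary to the cork board/polyurethane foam interface, ΣR_partial = 0.05184 K/W.
T_interface = T_in − Q·ΣR_partial = 116 K − (-986.1)(0.05184) = 167 K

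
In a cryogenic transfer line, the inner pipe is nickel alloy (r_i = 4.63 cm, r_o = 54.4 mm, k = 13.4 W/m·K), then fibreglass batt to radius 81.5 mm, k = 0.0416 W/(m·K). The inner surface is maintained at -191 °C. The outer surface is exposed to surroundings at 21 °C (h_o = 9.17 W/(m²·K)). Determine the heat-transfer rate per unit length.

Q' = 120 W/m

Treat each layer as a resistance in series:
  R'_nickel alloy = ln(0.0544/0.0463)/(2πk) = 0.1612/(2π·13.4) = 0.001915 m·K/W
  R'_fibreglass batt = ln(0.0815/0.0544)/(2πk) = 0.4042/(2π·0.0416) = 1.547 m·K/W
  R'_conv,out = 1/(2πr h) = 1/(2π·0.0815·9.17) = 0.2130 m·K/W
ΣR = 0.001915 + 1.547 + 0.2130 = 1.762 m·K/W
Q' = ΔT/ΣR = (-191 °C − 21 °C)/1.762 = -120 W/m
(Negative Q' ⇒ heat flows inward; heat gain = 120 W/m.)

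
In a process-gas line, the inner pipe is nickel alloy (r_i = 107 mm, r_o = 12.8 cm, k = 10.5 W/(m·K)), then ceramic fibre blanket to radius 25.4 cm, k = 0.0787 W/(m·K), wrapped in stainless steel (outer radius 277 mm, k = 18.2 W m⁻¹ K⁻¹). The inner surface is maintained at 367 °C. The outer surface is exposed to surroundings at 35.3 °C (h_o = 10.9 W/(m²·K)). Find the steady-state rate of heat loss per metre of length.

Q' = 230 W/m

Series thermal resistances, inner to outer:
  R'_nickel alloy = ln(0.128/0.107)/(2πk) = 0.1792/(2π·10.5) = 0.002716 m·K/W
  R'_ceramic fibre blanket = ln(0.254/0.128)/(2πk) = 0.6853/(2π·0.0787) = 1.386 m·K/W
  R'_stainless steel = ln(0.277/0.254)/(2πk) = 0.08668/(2π·18.2) = 7.580×10^-4 m·K/W
  R'_conv,out = 1/(2πr h) = 1/(2π·0.277·10.9) = 0.05271 m·K/W
ΣR = 0.002716 + 1.386 + 7.580×10^-4 + 0.05271 = 1.442 m·K/W
Q' = ΔT/ΣR = (367 °C − 35.3 °C)/1.442 = 230 W/m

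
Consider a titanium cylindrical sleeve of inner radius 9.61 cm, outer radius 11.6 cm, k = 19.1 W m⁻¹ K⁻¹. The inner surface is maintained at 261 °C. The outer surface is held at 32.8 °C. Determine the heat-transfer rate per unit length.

Q' = 1.46×10^5 W/m

Q' = 2πk·ΔT/ln(r₂/r₁) = 2π × 19.1 × 228.2 / ln(0.116/0.0961) = 1.46×10^5 W/m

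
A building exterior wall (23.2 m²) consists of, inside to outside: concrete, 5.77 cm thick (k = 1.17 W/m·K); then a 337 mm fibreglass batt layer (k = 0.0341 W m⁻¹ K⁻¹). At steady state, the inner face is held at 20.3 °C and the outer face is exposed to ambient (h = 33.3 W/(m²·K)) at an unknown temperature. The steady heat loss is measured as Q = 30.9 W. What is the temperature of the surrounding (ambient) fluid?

T_out = 7.03 °C

Sum the resistances:
  R_concrete = L/(kA) = 0.0577/(1.17·23.2) = 0.002126 K/W
  R_fibreglass batt = L/(kA) = 0.337/(0.0341·23.2) = 0.4260 K/W
  R_conv,out = 1/(hA) = 1/(33.3·23.2) = 0.001294 K/W
ΣR = 0.4294 K/W
ΔT = Q·ΣR = 30.9 × 0.4294 = 13.27 K
Heat flows outward, so T_out = T_in − ΔT = 20.3 − 13.27 = 7.03 °C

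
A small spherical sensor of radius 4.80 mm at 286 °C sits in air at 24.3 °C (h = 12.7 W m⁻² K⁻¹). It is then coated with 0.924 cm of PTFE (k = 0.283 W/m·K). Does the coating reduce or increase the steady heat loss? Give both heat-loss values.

increases: 0.962 → 3.72 W

Critical radius for a sphere: r_cr = 2k/h = 0.0446 m = 4.46 cm.
Outer radius after coating: r₂ = 0.00480 + 0.00924 = 0.01404 m.
Since r₁ < r_cr and r₂ ≤ r_cr, the coating moves toward the maximum at r_cr — heat loss rises.
Bare: R = 1/(4πr₁²h) = 272.0 K/W; Q = 261.7/272.0 = 0.962 W.
Coated: R = R_cond + R_conv = 70.34 K/W; Q = 261.7/70.34 = 3.72 W.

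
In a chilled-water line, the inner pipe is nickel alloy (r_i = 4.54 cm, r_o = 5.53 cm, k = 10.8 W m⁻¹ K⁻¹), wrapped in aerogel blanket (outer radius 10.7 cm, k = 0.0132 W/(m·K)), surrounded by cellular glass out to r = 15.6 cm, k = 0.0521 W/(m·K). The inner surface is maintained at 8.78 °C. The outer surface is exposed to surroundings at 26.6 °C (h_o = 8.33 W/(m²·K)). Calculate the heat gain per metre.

Resistance network (inner→outer):
  R'_nickel alloy = ln(0.0553/0.0454)/(2πk) = 0.1973/(2π·10.8) = 0.002907 m·K/W
  R'_aerogel blanket = ln(0.107/0.0553)/(2πk) = 0.6601/(2π·0.0132) = 7.958 m·K/W
  R'_cellular glass = ln(0.156/0.107)/(2πk) = 0.3770/(2π·0.0521) = 1.152 m·K/W
  R'_conv,out = 1/(2πr h) = 1/(2π·0.156·8.33) = 0.1225 m·K/W
ΣR = 0.002907 + 7.958 + 1.152 + 0.1225 = 9.235 m·K/W
Q' = ΔT/ΣR = (8.78 °C − 26.6 °C)/9.235 = -1.93 W/m
(Negative Q' ⇒ heat flows inward; heat gain = 1.93 W/m.)

Q' = 1.93 W/m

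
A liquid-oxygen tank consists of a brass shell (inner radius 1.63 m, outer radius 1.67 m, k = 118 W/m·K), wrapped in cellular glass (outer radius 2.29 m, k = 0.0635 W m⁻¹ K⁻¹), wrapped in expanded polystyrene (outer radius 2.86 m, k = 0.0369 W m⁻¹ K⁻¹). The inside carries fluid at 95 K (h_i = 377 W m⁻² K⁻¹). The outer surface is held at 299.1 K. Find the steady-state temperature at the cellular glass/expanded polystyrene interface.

Resistance network (inner→outer):
  R_conv,in = 1/(4πr²h) = 1/(4π·1.63²·377) = 7.945×10^-5 K/W
  R_brass = (1/1.63 − 1/1.67)/(4πk) = 0.01469/(4π·118) = 9.910×10^-6 K/W
  R_cellular glass = (1/1.67 − 1/2.29)/(4πk) = 0.1621/(4π·0.0635) = 0.2032 K/W
  R_expanded polystyrene = (1/2.29 − 1/2.86)/(4πk) = 0.08703/(4π·0.0369) = 0.1877 K/W
ΣR = 7.945×10^-5 + 9.910×10^-6 + 0.2032 + 0.1877 = 0.3910 K/W
Q = ΔT/ΣR = (95 K − 299.1 K)/0.3910 = -522.0 W
From the inner boundary to the cellular glass/expanded polystyrene interface, ΣR_partial = 0.2033 K/W.
T_interface = T_in − Q·ΣR_partial = 95 K − (-522.0)(0.2033) = 201.1 K

T = 201.1 K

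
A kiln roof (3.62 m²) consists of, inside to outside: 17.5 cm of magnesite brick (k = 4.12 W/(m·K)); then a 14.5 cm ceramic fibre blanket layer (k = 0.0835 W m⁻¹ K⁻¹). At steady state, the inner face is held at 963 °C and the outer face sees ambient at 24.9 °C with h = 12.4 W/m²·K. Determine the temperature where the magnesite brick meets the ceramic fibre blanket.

T = 942 °C

Series thermal resistances, inner to outer:
  R_magnesite brick = L/(kA) = 0.175/(4.12·3.62) = 0.01173 K/W
  R_ceramic fibre blanket = L/(kA) = 0.145/(0.0835·3.62) = 0.4797 K/W
  R_conv,out = 1/(hA) = 1/(12.4·3.62) = 0.02228 K/W
ΣR = 0.01173 + 0.4797 + 0.02228 = 0.5137 K/W
Q = ΔT/ΣR = (963 °C − 24.9 °C)/0.5137 = 1826 W
From the inner boundary to the magnesite brick/ceramic fibre blanket interface, ΣR_partial = 0.01173 K/W.
T_interface = T_in − Q·ΣR_partial = 963 °C − (1826)(0.01173) = 942 °C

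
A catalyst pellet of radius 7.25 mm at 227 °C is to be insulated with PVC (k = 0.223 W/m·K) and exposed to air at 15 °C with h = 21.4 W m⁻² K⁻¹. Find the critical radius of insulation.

For a sphere, r_cr = 2k_ins/h = 2·0.223/21.4 = 0.0208 m = 2.08 cm

r_cr = 2.08 cm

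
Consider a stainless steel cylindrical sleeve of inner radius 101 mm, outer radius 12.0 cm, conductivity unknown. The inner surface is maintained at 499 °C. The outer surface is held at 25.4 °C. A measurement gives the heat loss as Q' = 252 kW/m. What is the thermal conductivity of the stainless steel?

ΣR = ΔT/Q' = |499 − 25.4|/2.52×10^5 = 0.001879 m·K/W
ln(r₂/r₁)/(2πk) = 0.001879 ⇒ k = 0.1724/(2π·0.001879) = 14.6 W/m·K

k = 14.6 W/m·K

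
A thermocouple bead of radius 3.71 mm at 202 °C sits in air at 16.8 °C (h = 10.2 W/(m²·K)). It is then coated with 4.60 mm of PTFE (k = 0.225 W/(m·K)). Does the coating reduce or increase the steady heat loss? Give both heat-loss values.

increases: 0.327 → 1.12 W

Critical radius for a sphere: r_cr = 2k/h = 0.0441 m = 4.41 cm.
Outer radius after coating: r₂ = 0.00371 + 0.00460 = 0.00831 m.
Since r₁ < r_cr and r₂ ≤ r_cr, the coating moves toward the maximum at r_cr — heat loss rises.
Bare: R = 1/(4πr₁²h) = 566.8 K/W; Q = 185.2/566.8 = 0.327 W.
Coated: R = R_cond + R_conv = 165.7 K/W; Q = 185.2/165.7 = 1.12 W.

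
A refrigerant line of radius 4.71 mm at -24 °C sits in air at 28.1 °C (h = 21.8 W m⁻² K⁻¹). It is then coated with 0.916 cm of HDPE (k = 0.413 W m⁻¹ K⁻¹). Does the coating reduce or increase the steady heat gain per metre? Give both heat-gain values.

Critical radius for a cylinder: r_cr = k/h = 0.0189 m = 1.89 cm.
Outer radius after coating: r₂ = 0.00471 + 0.00916 = 0.01387 m.
Since r₁ < r_cr and r₂ ≤ r_cr, the coating moves toward the maximum at r_cr — heat gain rises.
Bare: R = 1/(2πr₁h) = 1.550 m·K/W; Q = 52.1/1.550 = 33.6 W/m.
Coated: R = R_cond + R_conv = 0.9426 m·K/W; Q = 52.1/0.9426 = 55.3 W/m.

increases: 33.6 → 55.3 W/m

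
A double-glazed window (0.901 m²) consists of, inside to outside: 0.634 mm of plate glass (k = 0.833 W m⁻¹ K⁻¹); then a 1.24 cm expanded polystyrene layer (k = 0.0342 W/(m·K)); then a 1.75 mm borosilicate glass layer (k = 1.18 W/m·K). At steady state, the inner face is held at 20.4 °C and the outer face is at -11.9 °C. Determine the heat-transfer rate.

Q = 79.8 W

Treat each layer as a resistance in series:
  R_plate glass = L/(kA) = 6.34×10^-4/(0.833·0.901) = 8.447×10^-4 K/W
  R_expanded polystyrene = L/(kA) = 0.0124/(0.0342·0.901) = 0.4024 K/W
  R_borosilicate glass = L/(kA) = 0.00175/(1.18·0.901) = 0.001646 K/W
ΣR = 8.447×10^-4 + 0.4024 + 0.001646 = 0.4049 K/W
Q = ΔT/ΣR = (20.4 °C − -11.9 °C)/0.4049 = 79.8 W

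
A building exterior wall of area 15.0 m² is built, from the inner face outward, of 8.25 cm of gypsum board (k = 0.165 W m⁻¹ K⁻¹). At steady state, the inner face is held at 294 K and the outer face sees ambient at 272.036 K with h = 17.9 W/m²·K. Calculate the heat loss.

Q = 593 W

Treat each layer as a resistance in series:
  R_gypsum board = L/(kA) = 0.0825/(0.165·15.0) = 0.03333 K/W
  R_conv,out = 1/(hA) = 1/(17.9·15.0) = 0.003724 K/W
ΣR = 0.03333 + 0.003724 = 0.03705 K/W
Q = ΔT/ΣR = (294 K − 272.036 K)/0.03705 = 593 W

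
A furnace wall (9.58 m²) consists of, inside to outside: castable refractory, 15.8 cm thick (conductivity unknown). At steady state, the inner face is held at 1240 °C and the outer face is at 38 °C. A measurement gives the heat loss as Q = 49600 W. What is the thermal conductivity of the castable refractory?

k = 0.681 W/m·K

ΣR = ΔT/Q = |1240 − 38|/49600 = 0.02423 K/W
L/(kA) = 0.02423 ⇒ k = 0.158/(0.02423·9.58) = 0.681 W/m·K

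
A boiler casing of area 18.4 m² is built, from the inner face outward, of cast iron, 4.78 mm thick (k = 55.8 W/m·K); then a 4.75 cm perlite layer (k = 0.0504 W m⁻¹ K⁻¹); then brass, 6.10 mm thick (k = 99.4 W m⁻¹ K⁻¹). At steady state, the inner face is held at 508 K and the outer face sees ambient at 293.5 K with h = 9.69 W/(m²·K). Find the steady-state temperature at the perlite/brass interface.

T = 314.7 K

Treat each layer as a resistance in series:
  R_cast iron = L/(kA) = 0.00478/(55.8·18.4) = 4.656×10^-6 K/W
  R_perlite = L/(kA) = 0.0475/(0.0504·18.4) = 0.05122 K/W
  R_brass = L/(kA) = 0.00610/(99.4·18.4) = 3.335×10^-6 K/W
  R_conv,out = 1/(hA) = 1/(9.69·18.4) = 0.005609 K/W
ΣR = 4.656×10^-6 + 0.05122 + 3.335×10^-6 + 0.005609 = 0.05684 K/W
Q = ΔT/ΣR = (508 K − 293.5 K)/0.05684 = 3774 W
From the inner boundary to the perlite/brass interface, ΣR_partial = 0.05122 K/W.
T_interface = T_in − Q·ΣR_partial = 508 K − (3774)(0.05122) = 314.7 K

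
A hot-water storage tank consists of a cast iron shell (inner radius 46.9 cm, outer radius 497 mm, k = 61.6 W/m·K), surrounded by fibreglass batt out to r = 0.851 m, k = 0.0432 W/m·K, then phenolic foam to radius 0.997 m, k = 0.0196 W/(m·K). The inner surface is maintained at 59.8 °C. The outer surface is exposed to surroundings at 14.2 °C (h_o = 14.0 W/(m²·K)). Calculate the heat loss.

Treat each layer as a resistance in series:
  R_cast iron = (1/0.469 − 1/0.497)/(4πk) = 0.1201/(4π·61.6) = 1.552×10^-4 K/W
  R_fibreglass batt = (1/0.497 − 1/0.851)/(4πk) = 0.8370/(4π·0.0432) = 1.542 K/W
  R_phenolic foam = (1/0.851 − 1/0.997)/(4πk) = 0.1721/(4π·0.0196) = 0.6987 K/W
  R_conv,out = 1/(4πr²h) = 1/(4π·0.997²·14.0) = 0.005718 K/W
ΣR = 1.552×10^-4 + 1.542 + 0.6987 + 0.005718 = 2.247 K/W
Q = ΔT/ΣR = (59.8 °C − 14.2 °C)/2.247 = 20.3 W

Q = 20.3 W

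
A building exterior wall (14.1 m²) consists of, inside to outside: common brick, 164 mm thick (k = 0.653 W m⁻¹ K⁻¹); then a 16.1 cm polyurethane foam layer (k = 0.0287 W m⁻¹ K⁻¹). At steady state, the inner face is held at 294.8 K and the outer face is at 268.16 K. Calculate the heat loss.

Resistance network (inner→outer):
  R_common brick = L/(kA) = 0.164/(0.653·14.1) = 0.01781 K/W
  R_polyurethane foam = L/(kA) = 0.161/(0.0287·14.1) = 0.3979 K/W
ΣR = 0.01781 + 0.3979 = 0.4157 K/W
Q = ΔT/ΣR = (294.8 K − 268.16 K)/0.4157 = 64.1 W

Q = 64.1 W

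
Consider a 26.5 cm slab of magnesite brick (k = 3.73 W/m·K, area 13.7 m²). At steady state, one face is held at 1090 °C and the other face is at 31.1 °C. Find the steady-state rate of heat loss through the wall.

Q = kA·ΔT/L = 3.73 × 13.7 × |1090 °C − 31.1 °C| / 0.265 = 2.04×10^5 W

Q = 2.04×10^5 W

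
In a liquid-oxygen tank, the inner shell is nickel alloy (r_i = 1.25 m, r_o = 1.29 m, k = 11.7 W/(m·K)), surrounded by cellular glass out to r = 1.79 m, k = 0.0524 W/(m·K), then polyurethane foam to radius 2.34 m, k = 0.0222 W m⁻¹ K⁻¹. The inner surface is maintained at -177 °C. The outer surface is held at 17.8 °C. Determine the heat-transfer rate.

Resistance network (inner→outer):
  R_nickel alloy = (1/1.25 − 1/1.29)/(4πk) = 0.02481/(4π·11.7) = 1.687×10^-4 K/W
  R_cellular glass = (1/1.29 − 1/1.79)/(4πk) = 0.2165/(4π·0.0524) = 0.3288 K/W
  R_polyurethane foam = (1/1.79 − 1/2.34)/(4πk) = 0.1313/(4π·0.0222) = 0.4707 K/W
ΣR = 1.687×10^-4 + 0.3288 + 0.4707 = 0.7997 K/W
Q = ΔT/ΣR = (-177 °C − 17.8 °C)/0.7997 = -244 W
(Negative Q ⇒ heat flows inward; heat gain = 244 W.)

Q = 244 W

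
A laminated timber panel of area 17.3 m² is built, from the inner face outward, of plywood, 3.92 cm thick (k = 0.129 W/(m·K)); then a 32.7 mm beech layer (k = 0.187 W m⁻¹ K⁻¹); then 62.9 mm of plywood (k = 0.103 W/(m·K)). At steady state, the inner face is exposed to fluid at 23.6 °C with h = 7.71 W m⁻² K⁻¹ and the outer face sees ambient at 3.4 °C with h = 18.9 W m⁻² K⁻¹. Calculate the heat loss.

Q = 275 W

Series thermal resistances, inner to outer:
  R_conv,in = 1/(hA) = 1/(7.71·17.3) = 0.007497 K/W
  R_plywood = L/(kA) = 0.0392/(0.129·17.3) = 0.01757 K/W
  R_beech = L/(kA) = 0.0327/(0.187·17.3) = 0.01011 K/W
  R_plywood = L/(kA) = 0.0629/(0.103·17.3) = 0.03530 K/W
  R_conv,out = 1/(hA) = 1/(18.9·17.3) = 0.003058 K/W
ΣR = 0.007497 + 0.01757 + 0.01011 + 0.03530 + 0.003058 = 0.07353 K/W
Q = ΔT/ΣR = (23.6 °C − 3.4 °C)/0.07353 = 275 W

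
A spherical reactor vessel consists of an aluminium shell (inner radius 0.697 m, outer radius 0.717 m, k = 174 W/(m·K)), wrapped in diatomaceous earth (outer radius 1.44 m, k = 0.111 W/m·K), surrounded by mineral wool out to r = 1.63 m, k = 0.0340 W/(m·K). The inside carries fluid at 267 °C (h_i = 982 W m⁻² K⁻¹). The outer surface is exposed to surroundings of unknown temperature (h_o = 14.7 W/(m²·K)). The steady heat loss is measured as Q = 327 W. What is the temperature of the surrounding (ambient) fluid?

Series resistances:
  R_conv,in = 1/(4πr²h) = 1/(4π·0.697²·982) = 1.668×10^-4 K/W
  R_aluminium = (1/0.697 − 1/0.717)/(4πk) = 0.04002/(4π·174) = 1.830×10^-5 K/W
  R_diatomaceous earth = (1/0.717 − 1/1.44)/(4πk) = 0.7003/(4π·0.111) = 0.5020 K/W
  R_mineral wool = (1/1.44 − 1/1.63)/(4πk) = 0.08095/(4π·0.0340) = 0.1895 K/W
  R_conv,out = 1/(4πr²h) = 1/(4π·1.63²·14.7) = 0.002037 K/W
ΣR = 0.6937 K/W
ΔT = Q·ΣR = 327 × 0.6937 = 226.8 K
Heat flows outward, so T_out = T_in − ΔT = 267 − 226.8 = 40.2 °C

T_out = 40.2 °C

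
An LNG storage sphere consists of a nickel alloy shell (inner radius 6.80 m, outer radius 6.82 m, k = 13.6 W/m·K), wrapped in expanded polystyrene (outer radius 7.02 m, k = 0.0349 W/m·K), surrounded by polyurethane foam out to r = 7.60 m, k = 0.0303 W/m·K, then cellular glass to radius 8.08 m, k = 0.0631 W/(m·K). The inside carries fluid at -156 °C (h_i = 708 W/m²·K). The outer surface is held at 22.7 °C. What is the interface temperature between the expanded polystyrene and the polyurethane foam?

T = -120 °C

Resistance network (inner→outer):
  R_conv,in = 1/(4πr²h) = 1/(4π·6.80²·708) = 2.431×10^-6 K/W
  R_nickel alloy = (1/6.80 − 1/6.82)/(4πk) = 4.313×10^-4/(4π·13.6) = 2.523×10^-6 K/W
  R_expanded polystyrene = (1/6.82 − 1/7.02)/(4πk) = 0.004177/(4π·0.0349) = 0.009525 K/W
  R_polyurethane foam = (1/7.02 − 1/7.60)/(4πk) = 0.01087/(4π·0.0303) = 0.02855 K/W
  R_cellular glass = (1/7.60 − 1/8.08)/(4πk) = 0.007817/(4π·0.0631) = 0.009858 K/W
ΣR = 2.431×10^-6 + 2.523×10^-6 + 0.009525 + 0.02855 + 0.009858 = 0.04794 K/W
Q = ΔT/ΣR = (-156 °C − 22.7 °C)/0.04794 = -3728 W
From the inner boundary to the expanded polystyrene/polyurethane foam interface, ΣR_partial = 0.009530 K/W.
T_interface = T_in − Q·ΣR_partial = -156 °C − (-3728)(0.009530) = -120 °C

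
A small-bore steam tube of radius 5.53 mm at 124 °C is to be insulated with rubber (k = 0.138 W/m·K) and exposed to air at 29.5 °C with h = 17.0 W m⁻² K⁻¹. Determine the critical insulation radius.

r_cr = 0.812 cm

For a cylinder, r_cr = k_ins/h = 0.138/17.0 = 0.00812 m = 0.812 cm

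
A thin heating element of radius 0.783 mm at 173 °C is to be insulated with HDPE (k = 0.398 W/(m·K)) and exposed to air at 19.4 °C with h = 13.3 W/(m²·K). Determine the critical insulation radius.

For a cylinder, r_cr = k_ins/h = 0.398/13.3 = 0.0299 m = 2.99 cm

r_cr = 2.99 cm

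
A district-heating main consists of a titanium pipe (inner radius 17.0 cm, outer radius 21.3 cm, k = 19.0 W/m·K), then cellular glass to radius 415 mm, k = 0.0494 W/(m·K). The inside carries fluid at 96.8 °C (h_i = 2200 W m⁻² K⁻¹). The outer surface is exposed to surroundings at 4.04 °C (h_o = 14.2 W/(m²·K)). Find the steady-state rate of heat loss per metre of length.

Q' = 42.6 W/m

Series thermal resistances, inner to outer:
  R'_conv,in = 1/(2πr h) = 1/(2π·0.170·2200) = 4.255×10^-4 m·K/W
  R'_titanium = ln(0.213/0.170)/(2πk) = 0.2255/(2π·19.0) = 0.001889 m·K/W
  R'_cellular glass = ln(0.415/0.213)/(2πk) = 0.6670/(2π·0.0494) = 2.149 m·K/W
  R'_conv,out = 1/(2πr h) = 1/(2π·0.415·14.2) = 0.02701 m·K/W
ΣR = 4.255×10^-4 + 0.001889 + 2.149 + 0.02701 = 2.178 m·K/W
Q' = ΔT/ΣR = (96.8 °C − 4.04 °C)/2.178 = 42.6 W/m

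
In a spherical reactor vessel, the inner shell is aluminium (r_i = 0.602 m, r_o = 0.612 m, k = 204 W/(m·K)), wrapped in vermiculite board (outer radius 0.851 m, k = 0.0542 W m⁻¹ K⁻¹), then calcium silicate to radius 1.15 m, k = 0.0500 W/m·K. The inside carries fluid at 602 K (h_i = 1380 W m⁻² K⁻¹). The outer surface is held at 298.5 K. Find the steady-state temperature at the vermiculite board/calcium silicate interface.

T = 426 K

Treat each layer as a resistance in series:
  R_conv,in = 1/(4πr²h) = 1/(4π·0.602²·1380) = 1.591×10^-4 K/W
  R_aluminium = (1/0.602 − 1/0.612)/(4πk) = 0.02714/(4π·204) = 1.059×10^-5 K/W
  R_vermiculite board = (1/0.612 − 1/0.851)/(4πk) = 0.4589/(4π·0.0542) = 0.6738 K/W
  R_calcium silicate = (1/0.851 − 1/1.15)/(4πk) = 0.3055/(4π·0.0500) = 0.4863 K/W
ΣR = 1.591×10^-4 + 1.059×10^-5 + 0.6738 + 0.4863 = 1.160 K/W
Q = ΔT/ΣR = (602 K − 298.5 K)/1.160 = 261.6 W
From the inner boundary to the vermiculite board/calcium silicate interface, ΣR_partial = 0.6740 K/W.
T_interface = T_in − Q·ΣR_partial = 602 K − (261.6)(0.6740) = 426 K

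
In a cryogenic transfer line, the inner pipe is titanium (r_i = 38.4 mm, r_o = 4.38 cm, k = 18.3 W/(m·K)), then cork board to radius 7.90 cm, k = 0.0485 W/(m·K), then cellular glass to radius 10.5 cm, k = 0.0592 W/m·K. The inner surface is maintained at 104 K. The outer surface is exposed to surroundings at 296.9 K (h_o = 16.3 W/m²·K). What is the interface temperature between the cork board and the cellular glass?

T = 237.7 K

Treat each layer as a resistance in series:
  R'_titanium = ln(0.0438/0.0384)/(2πk) = 0.1316/(2π·18.3) = 0.001144 m·K/W
  R'_cork board = ln(0.0790/0.0438)/(2πk) = 0.5898/(2π·0.0485) = 1.936 m·K/W
  R'_cellular glass = ln(0.105/0.0790)/(2πk) = 0.2845/(2π·0.0592) = 0.7649 m·K/W
  R'_conv,out = 1/(2πr h) = 1/(2π·0.105·16.3) = 0.09299 m·K/W
ΣR = 0.001144 + 1.936 + 0.7649 + 0.09299 = 2.795 m·K/W
Q' = ΔT/ΣR = (104 K − 296.9 K)/2.795 = -69.02 W/m
From the inner boundary to the cork board/cellular glass interface, ΣR_partial = 1.937 m·K/W.
T_interface = T_in − Q'·ΣR_partial = 104 K − (-69.02)(1.937) = 237.7 K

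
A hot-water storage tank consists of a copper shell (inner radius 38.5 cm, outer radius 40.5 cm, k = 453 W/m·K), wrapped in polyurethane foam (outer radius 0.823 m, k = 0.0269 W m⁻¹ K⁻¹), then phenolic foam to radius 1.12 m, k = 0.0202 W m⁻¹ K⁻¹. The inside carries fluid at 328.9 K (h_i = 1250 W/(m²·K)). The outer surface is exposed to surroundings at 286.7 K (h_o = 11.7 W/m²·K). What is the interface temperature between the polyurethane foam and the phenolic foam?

Resistance network (inner→outer):
  R_conv,in = 1/(4πr²h) = 1/(4π·0.385²·1250) = 4.295×10^-4 K/W
  R_copper = (1/0.385 − 1/0.405)/(4πk) = 0.1283/(4π·453) = 2.253×10^-5 K/W
  R_polyurethane foam = (1/0.405 − 1/0.823)/(4πk) = 1.254/(4π·0.0269) = 3.710 K/W
  R_phenolic foam = (1/0.823 − 1/1.12)/(4πk) = 0.3222/(4π·0.0202) = 1.269 K/W
  R_conv,out = 1/(4πr²h) = 1/(4π·1.12²·11.7) = 0.005422 K/W
ΣR = 4.295×10^-4 + 2.253×10^-5 + 3.710 + 1.269 + 0.005422 = 4.985 K/W
Q = ΔT/ΣR = (328.9 K − 286.7 K)/4.985 = 8.465 W
From the inner boundary to the polyurethane foam/phenolic foam interface, ΣR_partial = 3.710 K/W.
T_interface = T_in − Q·ΣR_partial = 328.9 K − (8.465)(3.710) = 297.5 K

T = 297.5 K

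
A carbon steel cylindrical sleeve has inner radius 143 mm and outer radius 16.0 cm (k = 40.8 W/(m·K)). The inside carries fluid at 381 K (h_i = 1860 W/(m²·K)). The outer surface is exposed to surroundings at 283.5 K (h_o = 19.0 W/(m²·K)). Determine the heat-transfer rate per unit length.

Resistance network (inner→outer):
  R'_conv,in = 1/(2πr h) = 1/(2π·0.143·1860) = 5.984×10^-4 m·K/W
  R'_carbon steel = ln(0.160/0.143)/(2πk) = 0.1123/(2π·40.8) = 4.382×10^-4 m·K/W
  R'_conv,out = 1/(2πr h) = 1/(2π·0.160·19.0) = 0.05235 m·K/W
ΣR = 5.984×10^-4 + 4.382×10^-4 + 0.05235 = 0.05339 m·K/W
Q' = ΔT/ΣR = (381 K − 283.5 K)/0.05339 = 1830 W/m

Q' = 1830 W/m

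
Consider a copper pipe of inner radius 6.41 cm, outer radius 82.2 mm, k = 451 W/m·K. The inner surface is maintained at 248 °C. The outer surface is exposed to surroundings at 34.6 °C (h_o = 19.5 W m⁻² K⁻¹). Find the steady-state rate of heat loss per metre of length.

Resistance network (inner→outer):
  R'_copper = ln(0.0822/0.0641)/(2πk) = 0.2487/(2π·451) = 8.777×10^-5 m·K/W
  R'_conv,out = 1/(2πr h) = 1/(2π·0.0822·19.5) = 0.09929 m·K/W
ΣR = 8.777×10^-5 + 0.09929 = 0.09938 m·K/W
Q' = ΔT/ΣR = (248 °C − 34.6 °C)/0.09938 = 2150 W/m

Q' = 2150 W/m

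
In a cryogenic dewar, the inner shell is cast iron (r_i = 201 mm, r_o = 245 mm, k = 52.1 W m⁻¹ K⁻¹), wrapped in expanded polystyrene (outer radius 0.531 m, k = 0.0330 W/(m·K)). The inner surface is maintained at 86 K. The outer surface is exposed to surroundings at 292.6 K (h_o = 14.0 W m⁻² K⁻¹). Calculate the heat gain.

Resistance network (inner→outer):
  R_cast iron = (1/0.201 − 1/0.245)/(4πk) = 0.8935/(4π·52.1) = 0.001365 K/W
  R_expanded polystyrene = (1/0.245 − 1/0.531)/(4πk) = 2.198/(4π·0.0330) = 5.301 K/W
  R_conv,out = 1/(4πr²h) = 1/(4π·0.531²·14.0) = 0.02016 K/W
ΣR = 0.001365 + 5.301 + 0.02016 = 5.323 K/W
Q = ΔT/ΣR = (86 K − 292.6 K)/5.323 = -38.8 W
(Negative Q ⇒ heat flows inward; heat gain = 38.8 W.)

Q = 38.8 W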